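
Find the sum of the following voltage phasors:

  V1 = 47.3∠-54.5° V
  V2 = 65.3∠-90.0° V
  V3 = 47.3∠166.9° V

Step 1 — Convert each phasor to rectangular form:
  V1 = 47.3·(cos(-54.5°) + j·sin(-54.5°)) = 27.47 - j38.51 V
  V2 = 65.3·(cos(-90.0°) + j·sin(-90.0°)) = 0 - j65.3 V
  V3 = 47.3·(cos(166.9°) + j·sin(166.9°)) = -46.07 + j10.72 V
Step 2 — Sum components: V_total = -18.6 - j93.09 V.
Step 3 — Convert to polar: |V_total| = 94.93 V, ∠V_total = -101.3°.

V_total = 94.93∠-101.3° V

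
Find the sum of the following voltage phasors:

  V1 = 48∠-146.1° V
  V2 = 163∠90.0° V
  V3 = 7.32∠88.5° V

Step 1 — Convert each phasor to rectangular form:
  V1 = 48·(cos(-146.1°) + j·sin(-146.1°)) = -39.84 - j26.77 V
  V2 = 163·(cos(90.0°) + j·sin(90.0°)) = 0 + j163 V
  V3 = 7.32·(cos(88.5°) + j·sin(88.5°)) = 0.1916 + j7.317 V
Step 2 — Sum components: V_total = -39.65 + j143.5 V.
Step 3 — Convert to polar: |V_total| = 148.9 V, ∠V_total = 105.4°.

V_total = 148.9∠105.4° V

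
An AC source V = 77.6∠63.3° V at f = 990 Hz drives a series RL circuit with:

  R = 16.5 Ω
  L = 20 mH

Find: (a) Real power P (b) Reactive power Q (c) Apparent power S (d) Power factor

Step 1 — Angular frequency: ω = 2π·f = 2π·990 = 6220 rad/s.
Step 2 — Component impedances:
  R: Z = R = 16.5 Ω
  L: Z = jωL = j·6220·0.02 = 0 + j124.4 Ω
Step 3 — Series combination: Z_total = R + L = 16.5 + j124.4 Ω = 125.5∠82.4° Ω.
Step 4 — Source phasor: V = 77.6∠63.3° V = 34.87 + j69.33 V.
Step 5 — Current: I = V / Z = 0.5841 - j0.2028 A = 0.6183∠-19.1° A.
Step 6 — Complex power: S = V·I* = 6.309 + j47.57 VA.
Step 7 — Real power: P = Re(S) = 6.309 W.
Step 8 — Reactive power: Q = Im(S) = 47.57 VAR.
Step 9 — Apparent power: |S| = 47.98 VA.
Step 10 — Power factor: PF = P/|S| = 0.1315 (lagging).

(a) P = 6.309 W  (b) Q = 47.57 VAR  (c) S = 47.98 VA  (d) PF = 0.1315 (lagging)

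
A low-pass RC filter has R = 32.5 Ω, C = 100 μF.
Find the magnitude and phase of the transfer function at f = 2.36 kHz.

Step 1 — Angular frequency: ω = 2π·2360 = 1.483e+04 rad/s.
Step 2 — Transfer function: H(jω) = 1/(1 + jωRC).
Step 3 — Denominator: 1 + jωRC = 1 + j·1.483e+04·32.5·0.0001 = 1 + j48.19.
Step 4 — H = 0.0004304 - j0.02074.
Step 5 — Magnitude: |H| = 0.02075 (-33.7 dB); phase: φ = -88.8°.

|H| = 0.02075 (-33.7 dB), φ = -88.8°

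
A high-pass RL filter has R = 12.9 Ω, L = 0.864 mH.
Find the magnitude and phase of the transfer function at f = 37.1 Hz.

Step 1 — Angular frequency: ω = 2π·37.1 = 233.1 rad/s.
Step 2 — Transfer function: H(jω) = jωL/(R + jωL).
Step 3 — Numerator jωL = j·0.2014; denominator R + jωL = 12.9 + j0.2014.
Step 4 — H = 0.0002437 + j0.01561.
Step 5 — Magnitude: |H| = 0.01561 (-36.1 dB); phase: φ = 89.1°.

|H| = 0.01561 (-36.1 dB), φ = 89.1°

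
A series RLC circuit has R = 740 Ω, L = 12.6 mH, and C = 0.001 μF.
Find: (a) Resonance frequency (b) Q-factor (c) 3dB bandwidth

Step 1 — Resonance: ω₀ = 1/√(LC) = 1/√(0.0126·1e-09) = 2.817e+05 rad/s.
Step 2 — f₀ = ω₀/(2π) = 4.484e+04 Hz.
Step 3 — Series Q: Q = ω₀L/R = 2.817e+05·0.0126/740 = 4.797.
Step 4 — Bandwidth: Δω = ω₀/Q = 5.873e+04 rad/s; BW = Δω/(2π) = 9347 Hz.

(a) f₀ = 4.484e+04 Hz  (b) Q = 4.797  (c) BW = 9347 Hz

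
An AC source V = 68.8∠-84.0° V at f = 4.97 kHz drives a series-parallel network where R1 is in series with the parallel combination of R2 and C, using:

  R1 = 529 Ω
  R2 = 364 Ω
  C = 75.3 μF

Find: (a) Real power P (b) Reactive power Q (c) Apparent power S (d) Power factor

Step 1 — Angular frequency: ω = 2π·f = 2π·4970 = 3.123e+04 rad/s.
Step 2 — Component impedances:
  R1: Z = R = 529 Ω
  R2: Z = R = 364 Ω
  C: Z = 1/(jωC) = -j/(ω·C) = 0 - j0.4253 Ω
Step 3 — Parallel branch: R2 || C = 1/(1/R2 + 1/C) = 0.0004969 - j0.4253 Ω.
Step 4 — Series with R1: Z_total = R1 + (R2 || C) = 529 - j0.4253 Ω = 529∠-0.0° Ω.
Step 5 — Source phasor: V = 68.8∠-84.0° V = 7.192 - j68.42 V.
Step 6 — Current: I = V / Z = 0.0137 - j0.1293 A = 0.1301∠-84.0° A.
Step 7 — Complex power: S = V·I* = 8.948 - j0.007193 VA.
Step 8 — Real power: P = Re(S) = 8.948 W.
Step 9 — Reactive power: Q = Im(S) = -0.007193 VAR.
Step 10 — Apparent power: |S| = 8.948 VA.
Step 11 — Power factor: PF = P/|S| = 1 (leading).

(a) P = 8.948 W  (b) Q = -0.007193 VAR  (c) S = 8.948 VA  (d) PF = 1 (leading)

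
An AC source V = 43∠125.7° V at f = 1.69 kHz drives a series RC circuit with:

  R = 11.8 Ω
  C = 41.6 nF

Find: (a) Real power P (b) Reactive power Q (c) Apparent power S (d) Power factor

Step 1 — Angular frequency: ω = 2π·f = 2π·1690 = 1.062e+04 rad/s.
Step 2 — Component impedances:
  R: Z = R = 11.8 Ω
  C: Z = 1/(jωC) = -j/(ω·C) = 0 - j2264 Ω
Step 3 — Series combination: Z_total = R + C = 11.8 - j2264 Ω = 2264∠-89.7° Ω.
Step 4 — Source phasor: V = 43∠125.7° V = -25.09 + j34.92 V.
Step 5 — Current: I = V / Z = -0.01548 - j0.011 A = 0.01899∠-144.6° A.
Step 6 — Complex power: S = V·I* = 0.004257 - j0.8167 VA.
Step 7 — Real power: P = Re(S) = 0.004257 W.
Step 8 — Reactive power: Q = Im(S) = -0.8167 VAR.
Step 9 — Apparent power: |S| = 0.8168 VA.
Step 10 — Power factor: PF = P/|S| = 0.005212 (leading).

(a) P = 0.004257 W  (b) Q = -0.8167 VAR  (c) S = 0.8168 VA  (d) PF = 0.005212 (leading)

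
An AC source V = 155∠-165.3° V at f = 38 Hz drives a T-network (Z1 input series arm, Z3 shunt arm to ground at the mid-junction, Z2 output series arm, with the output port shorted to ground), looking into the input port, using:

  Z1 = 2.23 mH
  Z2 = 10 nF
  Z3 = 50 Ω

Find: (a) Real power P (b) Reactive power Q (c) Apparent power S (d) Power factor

Step 1 — Angular frequency: ω = 2π·f = 2π·38 = 238.8 rad/s.
Step 2 — Component impedances:
  Z1: Z = jωL = j·238.8·0.00223 = 0 + j0.5324 Ω
  Z2: Z = 1/(jωC) = -j/(ω·C) = 0 - j4.188e+05 Ω
  Z3: Z = R = 50 Ω
Step 3 — With the output port shorted to ground, the output series arm Z2 runs from the junction to ground; the shunt arm Z3 also runs from the junction to ground. They appear in parallel: Z3 || Z2 = 50 - j0.005969 Ω.
Step 4 — Series with input arm Z1: Z_in = Z1 + (Z3 || Z2) = 50 + j0.5265 Ω = 50∠0.6° Ω.
Step 5 — Source phasor: V = 155∠-165.3° V = -149.9 - j39.33 V.
Step 6 — Current: I = V / Z = -3.006 - j0.755 A = 3.1∠-165.9° A.
Step 7 — Complex power: S = V·I* = 480.4 + j5.059 VA.
Step 8 — Real power: P = Re(S) = 480.4 W.
Step 9 — Reactive power: Q = Im(S) = 5.059 VAR.
Step 10 — Apparent power: |S| = 480.5 VA.
Step 11 — Power factor: PF = P/|S| = 0.9999 (lagging).

(a) P = 480.4 W  (b) Q = 5.059 VAR  (c) S = 480.5 VA  (d) PF = 0.9999 (lagging)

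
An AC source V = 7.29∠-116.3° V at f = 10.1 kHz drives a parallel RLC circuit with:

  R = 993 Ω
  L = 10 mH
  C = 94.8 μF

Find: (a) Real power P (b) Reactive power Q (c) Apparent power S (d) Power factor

Step 1 — Angular frequency: ω = 2π·f = 2π·1.01e+04 = 6.346e+04 rad/s.
Step 2 — Component impedances:
  R: Z = R = 993 Ω
  L: Z = jωL = j·6.346e+04·0.01 = 0 + j634.6 Ω
  C: Z = 1/(jωC) = -j/(ω·C) = 0 - j0.1662 Ω
Step 3 — Parallel combination: 1/Z_total = 1/R + 1/L + 1/C; Z_total = 2.784e-05 - j0.1663 Ω = 0.1663∠-90.0° Ω.
Step 4 — Source phasor: V = 7.29∠-116.3° V = -3.23 - j6.535 V.
Step 5 — Current: I = V / Z = 39.3 - j19.43 A = 43.85∠-26.3° A.
Step 6 — Complex power: S = V·I* = 0.05352 - j319.6 VA.
Step 7 — Real power: P = Re(S) = 0.05352 W.
Step 8 — Reactive power: Q = Im(S) = -319.6 VAR.
Step 9 — Apparent power: |S| = 319.6 VA.
Step 10 — Power factor: PF = P/|S| = 0.0001674 (leading).

(a) P = 0.05352 W  (b) Q = -319.6 VAR  (c) S = 319.6 VA  (d) PF = 0.0001674 (leading)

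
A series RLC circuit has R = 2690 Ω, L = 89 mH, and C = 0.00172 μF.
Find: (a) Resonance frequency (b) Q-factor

Step 1 — Resonance condition Im(Z)=0 gives ω₀ = 1/√(LC).
Step 2 — ω₀ = 1/√(0.089·1.72e-09) = 8.082e+04 rad/s.
Step 3 — f₀ = ω₀/(2π) = 1.286e+04 Hz.
Step 4 — Series Q: Q = ω₀L/R = 8.082e+04·0.089/2690 = 2.674.

(a) f₀ = 1.286e+04 Hz  (b) Q = 2.674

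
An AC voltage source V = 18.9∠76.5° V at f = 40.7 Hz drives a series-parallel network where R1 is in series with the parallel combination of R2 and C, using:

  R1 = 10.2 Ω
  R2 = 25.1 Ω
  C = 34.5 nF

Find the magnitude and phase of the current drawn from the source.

Step 1 — Angular frequency: ω = 2π·f = 2π·40.7 = 255.7 rad/s.
Step 2 — Component impedances:
  R1: Z = R = 10.2 Ω
  R2: Z = R = 25.1 Ω
  C: Z = 1/(jωC) = -j/(ω·C) = 0 - j1.133e+05 Ω
Step 3 — Parallel branch: R2 || C = 1/(1/R2 + 1/C) = 25.1 - j0.005558 Ω.
Step 4 — Series with R1: Z_total = R1 + (R2 || C) = 35.3 - j0.005558 Ω = 35.3∠-0.0° Ω.
Step 5 — Source phasor: V = 18.9∠76.5° V = 4.412 + j18.38 V.
Step 6 — Ohm's law: I = V / Z_total = (4.412 + j18.38) / (35.3 - j0.005558) = 0.1249 + j0.5206 A.
Step 7 — Convert to polar: |I| = 0.5354 A, ∠I = 76.5°.

I = 0.5354∠76.5° A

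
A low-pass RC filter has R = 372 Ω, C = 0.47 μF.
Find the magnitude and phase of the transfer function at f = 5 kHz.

Step 1 — Angular frequency: ω = 2π·5000 = 3.142e+04 rad/s.
Step 2 — Transfer function: H(jω) = 1/(1 + jωRC).
Step 3 — Denominator: 1 + jωRC = 1 + j·3.142e+04·372·4.7e-07 = 1 + j5.493.
Step 4 — H = 0.03208 - j0.1762.
Step 5 — Magnitude: |H| = 0.1791 (-14.9 dB); phase: φ = -79.7°.

|H| = 0.1791 (-14.9 dB), φ = -79.7°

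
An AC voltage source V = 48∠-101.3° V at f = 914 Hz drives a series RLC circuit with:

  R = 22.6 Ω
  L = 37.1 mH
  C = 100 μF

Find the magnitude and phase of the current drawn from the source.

Step 1 — Angular frequency: ω = 2π·f = 2π·914 = 5743 rad/s.
Step 2 — Component impedances:
  R: Z = R = 22.6 Ω
  L: Z = jωL = j·5743·0.0371 = 0 + j213.1 Ω
  C: Z = 1/(jωC) = -j/(ω·C) = 0 - j1.741 Ω
Step 3 — Series combination: Z_total = R + L + C = 22.6 + j211.3 Ω = 212.5∠83.9° Ω.
Step 4 — Source phasor: V = 48∠-101.3° V = -9.405 - j47.07 V.
Step 5 — Ohm's law: I = V / Z_total = (-9.405 - j47.07) / (22.6 + j211.3) = -0.2249 + j0.02045 A.
Step 6 — Convert to polar: |I| = 0.2259 A, ∠I = 174.8°.

I = 0.2259∠174.8° A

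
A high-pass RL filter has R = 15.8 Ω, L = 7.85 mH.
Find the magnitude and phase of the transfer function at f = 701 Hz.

Step 1 — Angular frequency: ω = 2π·701 = 4405 rad/s.
Step 2 — Transfer function: H(jω) = jωL/(R + jωL).
Step 3 — Numerator jωL = j·34.58; denominator R + jωL = 15.8 + j34.58.
Step 4 — H = 0.8273 + j0.378.
Step 5 — Magnitude: |H| = 0.9095 (-0.8 dB); phase: φ = 24.6°.

|H| = 0.9095 (-0.8 dB), φ = 24.6°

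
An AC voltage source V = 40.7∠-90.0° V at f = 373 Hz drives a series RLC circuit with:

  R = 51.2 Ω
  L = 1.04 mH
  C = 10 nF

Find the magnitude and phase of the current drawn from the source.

Step 1 — Angular frequency: ω = 2π·f = 2π·373 = 2344 rad/s.
Step 2 — Component impedances:
  R: Z = R = 51.2 Ω
  L: Z = jωL = j·2344·0.00104 = 0 + j2.437 Ω
  C: Z = 1/(jωC) = -j/(ω·C) = 0 - j4.267e+04 Ω
Step 3 — Series combination: Z_total = R + L + C = 51.2 - j4.267e+04 Ω = 4.267e+04∠-89.9° Ω.
Step 4 — Source phasor: V = 40.7∠-90.0° V = 0 - j40.7 V.
Step 5 — Ohm's law: I = V / Z_total = (0 - j40.7) / (51.2 - j4.267e+04) = 0.0009539 - j1.145e-06 A.
Step 6 — Convert to polar: |I| = 0.0009539 A, ∠I = -0.1°.

I = 0.0009539∠-0.1° A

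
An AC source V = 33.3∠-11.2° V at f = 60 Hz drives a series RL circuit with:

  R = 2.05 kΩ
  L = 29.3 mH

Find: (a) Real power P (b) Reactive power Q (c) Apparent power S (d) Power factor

Step 1 — Angular frequency: ω = 2π·f = 2π·60 = 377 rad/s.
Step 2 — Component impedances:
  R: Z = R = 2050 Ω
  L: Z = jωL = j·377·0.0293 = 0 + j11.05 Ω
Step 3 — Series combination: Z_total = R + L = 2050 + j11.05 Ω = 2050∠0.3° Ω.
Step 4 — Source phasor: V = 33.3∠-11.2° V = 32.67 - j6.468 V.
Step 5 — Current: I = V / Z = 0.01592 - j0.003241 A = 0.01624∠-11.5° A.
Step 6 — Complex power: S = V·I* = 0.5409 + j0.002915 VA.
Step 7 — Real power: P = Re(S) = 0.5409 W.
Step 8 — Reactive power: Q = Im(S) = 0.002915 VAR.
Step 9 — Apparent power: |S| = 0.5409 VA.
Step 10 — Power factor: PF = P/|S| = 1 (lagging).

(a) P = 0.5409 W  (b) Q = 0.002915 VAR  (c) S = 0.5409 VA  (d) PF = 1 (lagging)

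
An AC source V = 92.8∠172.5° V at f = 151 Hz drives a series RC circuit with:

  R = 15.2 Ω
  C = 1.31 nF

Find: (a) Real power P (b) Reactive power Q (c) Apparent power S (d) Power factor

Step 1 — Angular frequency: ω = 2π·f = 2π·151 = 948.8 rad/s.
Step 2 — Component impedances:
  R: Z = R = 15.2 Ω
  C: Z = 1/(jωC) = -j/(ω·C) = 0 - j8.046e+05 Ω
Step 3 — Series combination: Z_total = R + C = 15.2 - j8.046e+05 Ω = 8.046e+05∠-90.0° Ω.
Step 4 — Source phasor: V = 92.8∠172.5° V = -92.01 + j12.11 V.
Step 5 — Current: I = V / Z = -1.506e-05 - j0.0001144 A = 0.0001153∠-97.5° A.
Step 6 — Complex power: S = V·I* = 2.022e-07 - j0.0107 VA.
Step 7 — Real power: P = Re(S) = 2.022e-07 W.
Step 8 — Reactive power: Q = Im(S) = -0.0107 VAR.
Step 9 — Apparent power: |S| = 0.0107 VA.
Step 10 — Power factor: PF = P/|S| = 1.889e-05 (leading).

(a) P = 2.022e-07 W  (b) Q = -0.0107 VAR  (c) S = 0.0107 VA  (d) PF = 1.889e-05 (leading)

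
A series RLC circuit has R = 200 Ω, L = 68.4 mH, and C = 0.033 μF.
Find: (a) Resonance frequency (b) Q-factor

Step 1 — Resonance condition Im(Z)=0 gives ω₀ = 1/√(LC).
Step 2 — ω₀ = 1/√(0.0684·3.3e-08) = 2.105e+04 rad/s.
Step 3 — f₀ = ω₀/(2π) = 3350 Hz.
Step 4 — Series Q: Q = ω₀L/R = 2.105e+04·0.0684/200 = 7.198.

(a) f₀ = 3350 Hz  (b) Q = 7.198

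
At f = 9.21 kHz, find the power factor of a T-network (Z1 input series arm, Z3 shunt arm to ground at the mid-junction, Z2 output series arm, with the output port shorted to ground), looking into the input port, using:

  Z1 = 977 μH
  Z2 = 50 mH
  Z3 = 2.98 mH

Step 1 — Angular frequency: ω = 2π·f = 2π·9210 = 5.787e+04 rad/s.
Step 2 — Component impedances:
  Z1: Z = jωL = j·5.787e+04·0.000977 = 0 + j56.54 Ω
  Z2: Z = jωL = j·5.787e+04·0.05 = 0 + j2893 Ω
  Z3: Z = jωL = j·5.787e+04·0.00298 = 0 + j172.4 Ω
Step 3 — With the output port shorted to ground, the output series arm Z2 runs from the junction to ground; the shunt arm Z3 also runs from the junction to ground. They appear in parallel: Z3 || Z2 = 0 + j162.7 Ω.
Step 4 — Series with input arm Z1: Z_in = Z1 + (Z3 || Z2) = 0 + j219.3 Ω = 219.3∠90.0° Ω.
Step 5 — Power factor: PF = cos(φ) = Re(Z)/|Z| = 0/219.3 = 0.
Step 6 — Type: Im(Z) = 219.3 ⇒ lagging (phase φ = 90.0°).

PF = 0 (lagging, φ = 90.0°)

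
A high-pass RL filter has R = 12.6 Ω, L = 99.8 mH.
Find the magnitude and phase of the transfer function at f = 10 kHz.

Step 1 — Angular frequency: ω = 2π·1e+04 = 6.283e+04 rad/s.
Step 2 — Transfer function: H(jω) = jωL/(R + jωL).
Step 3 — Numerator jωL = j·6271; denominator R + jωL = 12.6 + j6271.
Step 4 — H = 1 + j0.002009.
Step 5 — Magnitude: |H| = 1 (-0.0 dB); phase: φ = 0.1°.

|H| = 1 (-0.0 dB), φ = 0.1°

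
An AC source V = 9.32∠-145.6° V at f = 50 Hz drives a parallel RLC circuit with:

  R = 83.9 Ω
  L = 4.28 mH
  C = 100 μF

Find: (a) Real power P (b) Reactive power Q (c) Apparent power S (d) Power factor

Step 1 — Angular frequency: ω = 2π·f = 2π·50 = 314.2 rad/s.
Step 2 — Component impedances:
  R: Z = R = 83.9 Ω
  L: Z = jωL = j·314.2·0.00428 = 0 + j1.345 Ω
  C: Z = 1/(jωC) = -j/(ω·C) = 0 - j31.83 Ω
Step 3 — Parallel combination: 1/Z_total = 1/R + 1/L + 1/C; Z_total = 0.02349 + j1.404 Ω = 1.404∠89.0° Ω.
Step 4 — Source phasor: V = 9.32∠-145.6° V = -7.69 - j5.265 V.
Step 5 — Current: I = V / Z = -3.842 + j5.415 A = 6.64∠125.4° A.
Step 6 — Complex power: S = V·I* = 1.035 + j61.87 VA.
Step 7 — Real power: P = Re(S) = 1.035 W.
Step 8 — Reactive power: Q = Im(S) = 61.87 VAR.
Step 9 — Apparent power: |S| = 61.88 VA.
Step 10 — Power factor: PF = P/|S| = 0.01673 (lagging).

(a) P = 1.035 W  (b) Q = 61.87 VAR  (c) S = 61.88 VA  (d) PF = 0.01673 (lagging)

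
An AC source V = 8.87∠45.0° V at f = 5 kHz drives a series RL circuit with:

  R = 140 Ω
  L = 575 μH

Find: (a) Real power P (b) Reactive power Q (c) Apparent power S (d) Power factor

Step 1 — Angular frequency: ω = 2π·f = 2π·5000 = 3.142e+04 rad/s.
Step 2 — Component impedances:
  R: Z = R = 140 Ω
  L: Z = jωL = j·3.142e+04·0.000575 = 0 + j18.06 Ω
Step 3 — Series combination: Z_total = R + L = 140 + j18.06 Ω = 141.2∠7.4° Ω.
Step 4 — Source phasor: V = 8.87∠45.0° V = 6.272 + j6.272 V.
Step 5 — Current: I = V / Z = 0.04975 + j0.03838 A = 0.06284∠37.6° A.
Step 6 — Complex power: S = V·I* = 0.5528 + j0.07132 VA.
Step 7 — Real power: P = Re(S) = 0.5528 W.
Step 8 — Reactive power: Q = Im(S) = 0.07132 VAR.
Step 9 — Apparent power: |S| = 0.5574 VA.
Step 10 — Power factor: PF = P/|S| = 0.9918 (lagging).

(a) P = 0.5528 W  (b) Q = 0.07132 VAR  (c) S = 0.5574 VA  (d) PF = 0.9918 (lagging)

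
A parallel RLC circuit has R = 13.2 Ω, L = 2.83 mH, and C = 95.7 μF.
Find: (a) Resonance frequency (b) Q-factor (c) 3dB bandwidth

Step 1 — Resonance: ω₀ = 1/√(LC) = 1/√(0.00283·9.57e-05) = 1922 rad/s.
Step 2 — f₀ = ω₀/(2π) = 305.8 Hz.
Step 3 — Parallel Q: Q = R/(ω₀L) = 13.2/(1922·0.00283) = 2.427.
Step 4 — Bandwidth: Δω = ω₀/Q = 791.6 rad/s; BW = Δω/(2π) = 126 Hz.

(a) f₀ = 305.8 Hz  (b) Q = 2.427  (c) BW = 126 Hz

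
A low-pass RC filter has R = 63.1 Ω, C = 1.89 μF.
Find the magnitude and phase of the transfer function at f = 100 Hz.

Step 1 — Angular frequency: ω = 2π·100 = 628.3 rad/s.
Step 2 — Transfer function: H(jω) = 1/(1 + jωRC).
Step 3 — Denominator: 1 + jωRC = 1 + j·628.3·63.1·1.89e-06 = 1 + j0.07493.
Step 4 — H = 0.9944 - j0.07451.
Step 5 — Magnitude: |H| = 0.9972 (-0.0 dB); phase: φ = -4.3°.

|H| = 0.9972 (-0.0 dB), φ = -4.3°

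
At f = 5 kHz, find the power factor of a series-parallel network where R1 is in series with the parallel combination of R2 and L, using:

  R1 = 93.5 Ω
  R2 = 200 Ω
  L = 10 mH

Step 1 — Angular frequency: ω = 2π·f = 2π·5000 = 3.142e+04 rad/s.
Step 2 — Component impedances:
  R1: Z = R = 93.5 Ω
  R2: Z = R = 200 Ω
  L: Z = jωL = j·3.142e+04·0.01 = 0 + j314.2 Ω
Step 3 — Parallel branch: R2 || L = 1/(1/R2 + 1/L) = 142.3 + j90.6 Ω.
Step 4 — Series with R1: Z_total = R1 + (R2 || L) = 235.8 + j90.6 Ω = 252.6∠21.0° Ω.
Step 5 — Power factor: PF = cos(φ) = Re(Z)/|Z| = 235.8/252.6 = 0.9335.
Step 6 — Type: Im(Z) = 90.6 ⇒ lagging (phase φ = 21.0°).

PF = 0.9335 (lagging, φ = 21.0°)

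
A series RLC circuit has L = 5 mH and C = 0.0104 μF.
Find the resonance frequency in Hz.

Step 1 — Resonance condition Im(Z)=0 gives ω₀ = 1/√(LC).
Step 2 — ω₀ = 1/√(0.005·1.04e-08) = 1.387e+05 rad/s.
Step 3 — f₀ = ω₀/(2π) = 2.207e+04 Hz.

f₀ = 2.207e+04 Hz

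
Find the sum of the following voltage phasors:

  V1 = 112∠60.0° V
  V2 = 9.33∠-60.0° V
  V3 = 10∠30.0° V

Step 1 — Convert each phasor to rectangular form:
  V1 = 112·(cos(60.0°) + j·sin(60.0°)) = 56 + j96.99 V
  V2 = 9.33·(cos(-60.0°) + j·sin(-60.0°)) = 4.665 - j8.08 V
  V3 = 10·(cos(30.0°) + j·sin(30.0°)) = 8.66 + j5 V
Step 2 — Sum components: V_total = 69.33 + j93.91 V.
Step 3 — Convert to polar: |V_total| = 116.7 V, ∠V_total = 53.6°.

V_total = 116.7∠53.6° V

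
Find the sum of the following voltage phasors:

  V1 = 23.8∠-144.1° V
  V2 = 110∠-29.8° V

Step 1 — Convert each phasor to rectangular form:
  V1 = 23.8·(cos(-144.1°) + j·sin(-144.1°)) = -19.28 - j13.96 V
  V2 = 110·(cos(-29.8°) + j·sin(-29.8°)) = 95.45 - j54.67 V
Step 2 — Sum components: V_total = 76.18 - j68.62 V.
Step 3 — Convert to polar: |V_total| = 102.5 V, ∠V_total = -42.0°.

V_total = 102.5∠-42.0° V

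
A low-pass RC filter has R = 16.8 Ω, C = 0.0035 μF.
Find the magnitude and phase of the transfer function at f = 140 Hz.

Step 1 — Angular frequency: ω = 2π·140 = 879.6 rad/s.
Step 2 — Transfer function: H(jω) = 1/(1 + jωRC).
Step 3 — Denominator: 1 + jωRC = 1 + j·879.6·16.8·3.5e-09 = 1 + j5.172e-05.
Step 4 — H = 1 - j5.172e-05.
Step 5 — Magnitude: |H| = 1 (-0.0 dB); phase: φ = -0.0°.

|H| = 1 (-0.0 dB), φ = -0.0°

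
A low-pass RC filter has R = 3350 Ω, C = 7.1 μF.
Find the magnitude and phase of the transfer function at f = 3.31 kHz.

Step 1 — Angular frequency: ω = 2π·3310 = 2.08e+04 rad/s.
Step 2 — Transfer function: H(jω) = 1/(1 + jωRC).
Step 3 — Denominator: 1 + jωRC = 1 + j·2.08e+04·3350·7.1e-06 = 1 + j494.7.
Step 4 — H = 4.087e-06 - j0.002022.
Step 5 — Magnitude: |H| = 0.002022 (-53.9 dB); phase: φ = -89.9°.

|H| = 0.002022 (-53.9 dB), φ = -89.9°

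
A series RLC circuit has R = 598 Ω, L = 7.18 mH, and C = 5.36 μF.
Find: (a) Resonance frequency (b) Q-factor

Step 1 — Resonance condition Im(Z)=0 gives ω₀ = 1/√(LC).
Step 2 — ω₀ = 1/√(0.00718·5.36e-06) = 5097 rad/s.
Step 3 — f₀ = ω₀/(2π) = 811.3 Hz.
Step 4 — Series Q: Q = ω₀L/R = 5097·0.00718/598 = 0.0612.

(a) f₀ = 811.3 Hz  (b) Q = 0.0612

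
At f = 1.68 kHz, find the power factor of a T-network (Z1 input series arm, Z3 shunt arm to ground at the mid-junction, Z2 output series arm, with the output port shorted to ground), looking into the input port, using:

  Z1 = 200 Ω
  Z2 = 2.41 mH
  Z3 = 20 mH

Step 1 — Angular frequency: ω = 2π·f = 2π·1680 = 1.056e+04 rad/s.
Step 2 — Component impedances:
  Z1: Z = R = 200 Ω
  Z2: Z = jωL = j·1.056e+04·0.00241 = 0 + j25.44 Ω
  Z3: Z = jωL = j·1.056e+04·0.02 = 0 + j211.1 Ω
Step 3 — With the output port shorted to ground, the output series arm Z2 runs from the junction to ground; the shunt arm Z3 also runs from the junction to ground. They appear in parallel: Z3 || Z2 = 0 + j22.7 Ω.
Step 4 — Series with input arm Z1: Z_in = Z1 + (Z3 || Z2) = 200 + j22.7 Ω = 201.3∠6.5° Ω.
Step 5 — Power factor: PF = cos(φ) = Re(Z)/|Z| = 200/201.28 = 0.9936.
Step 6 — Type: Im(Z) = 22.7 ⇒ lagging (phase φ = 6.5°).

PF = 0.9936 (lagging, φ = 6.5°)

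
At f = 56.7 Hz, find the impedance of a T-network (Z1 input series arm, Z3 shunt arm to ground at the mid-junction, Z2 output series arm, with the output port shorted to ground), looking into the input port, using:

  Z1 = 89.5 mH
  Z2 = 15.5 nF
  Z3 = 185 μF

Step 1 — Angular frequency: ω = 2π·f = 2π·56.7 = 356.3 rad/s.
Step 2 — Component impedances:
  Z1: Z = jωL = j·356.3·0.0895 = 0 + j31.88 Ω
  Z2: Z = 1/(jωC) = -j/(ω·C) = 0 - j1.811e+05 Ω
  Z3: Z = 1/(jωC) = -j/(ω·C) = 0 - j15.17 Ω
Step 3 — With the output port shorted to ground, the output series arm Z2 runs from the junction to ground; the shunt arm Z3 also runs from the junction to ground. They appear in parallel: Z3 || Z2 = 0 - j15.17 Ω.
Step 4 — Series with input arm Z1: Z_in = Z1 + (Z3 || Z2) = 0 + j16.71 Ω = 16.71∠90.0° Ω.

Z = 0 + j16.71 Ω = 16.71∠90.0° Ω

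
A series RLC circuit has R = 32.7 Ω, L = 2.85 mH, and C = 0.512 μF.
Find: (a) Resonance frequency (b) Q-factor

Step 1 — Resonance condition Im(Z)=0 gives ω₀ = 1/√(LC).
Step 2 — ω₀ = 1/√(0.00285·5.12e-07) = 2.618e+04 rad/s.
Step 3 — f₀ = ω₀/(2π) = 4166 Hz.
Step 4 — Series Q: Q = ω₀L/R = 2.618e+04·0.00285/32.7 = 2.282.

(a) f₀ = 4166 Hz  (b) Q = 2.282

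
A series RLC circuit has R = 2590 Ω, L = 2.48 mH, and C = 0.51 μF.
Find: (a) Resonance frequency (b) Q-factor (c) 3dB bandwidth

Step 1 — Resonance condition Im(Z)=0 gives ω₀ = 1/√(LC).
Step 2 — ω₀ = 1/√(0.00248·5.1e-07) = 2.812e+04 rad/s.
Step 3 — f₀ = ω₀/(2π) = 4475 Hz.
Step 4 — Series Q: Q = ω₀L/R = 2.812e+04·0.00248/2590 = 0.02692.
Step 5 — 3dB bandwidth: Δω = ω₀/Q = 1.044e+06 rad/s; BW = Δω/(2π) = 1.662e+05 Hz.

(a) f₀ = 4475 Hz  (b) Q = 0.02692  (c) BW = 1.662e+05 Hz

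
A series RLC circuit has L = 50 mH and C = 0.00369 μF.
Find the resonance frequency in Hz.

Step 1 — Resonance condition Im(Z)=0 gives ω₀ = 1/√(LC).
Step 2 — ω₀ = 1/√(0.05·3.69e-09) = 7.362e+04 rad/s.
Step 3 — f₀ = ω₀/(2π) = 1.172e+04 Hz.

f₀ = 1.172e+04 Hz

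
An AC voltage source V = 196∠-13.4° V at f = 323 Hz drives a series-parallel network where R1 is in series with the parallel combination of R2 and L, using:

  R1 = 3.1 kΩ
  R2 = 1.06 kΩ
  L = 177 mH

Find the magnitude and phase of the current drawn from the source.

Step 1 — Angular frequency: ω = 2π·f = 2π·323 = 2029 rad/s.
Step 2 — Component impedances:
  R1: Z = R = 3100 Ω
  R2: Z = R = 1060 Ω
  L: Z = jωL = j·2029·0.177 = 0 + j359.2 Ω
Step 3 — Parallel branch: R2 || L = 1/(1/R2 + 1/L) = 109.2 + j322.2 Ω.
Step 4 — Series with R1: Z_total = R1 + (R2 || L) = 3209 + j322.2 Ω = 3225∠5.7° Ω.
Step 5 — Source phasor: V = 196∠-13.4° V = 190.7 - j45.42 V.
Step 6 — Ohm's law: I = V / Z_total = (190.7 - j45.42) / (3209 + j322.2) = 0.05741 - j0.01992 A.
Step 7 — Convert to polar: |I| = 0.06077 A, ∠I = -19.1°.

I = 0.06077∠-19.1° A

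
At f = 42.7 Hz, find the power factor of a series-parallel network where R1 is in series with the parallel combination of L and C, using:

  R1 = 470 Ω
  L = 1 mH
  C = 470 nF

Step 1 — Angular frequency: ω = 2π·f = 2π·42.7 = 268.3 rad/s.
Step 2 — Component impedances:
  R1: Z = R = 470 Ω
  L: Z = jωL = j·268.3·0.001 = 0 + j0.2683 Ω
  C: Z = 1/(jωC) = -j/(ω·C) = 0 - j7930 Ω
Step 3 — Parallel branch: L || C = 1/(1/L + 1/C) = 0 + j0.2683 Ω.
Step 4 — Series with R1: Z_total = R1 + (L || C) = 470 + j0.2683 Ω = 470∠0.0° Ω.
Step 5 — Power factor: PF = cos(φ) = Re(Z)/|Z| = 470/470 = 1.
Step 6 — Type: Im(Z) = 0.2683 ⇒ lagging (phase φ = 0.0°).

PF = 1 (lagging, φ = 0.0°)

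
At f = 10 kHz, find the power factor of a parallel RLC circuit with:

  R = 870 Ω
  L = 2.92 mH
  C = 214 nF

Step 1 — Angular frequency: ω = 2π·f = 2π·1e+04 = 6.283e+04 rad/s.
Step 2 — Component impedances:
  R: Z = R = 870 Ω
  L: Z = jωL = j·6.283e+04·0.00292 = 0 + j183.5 Ω
  C: Z = 1/(jωC) = -j/(ω·C) = 0 - j74.37 Ω
Step 3 — Parallel combination: 1/Z_total = 1/R + 1/L + 1/C; Z_total = 17.62 - j122.5 Ω = 123.8∠-81.8° Ω.
Step 4 — Power factor: PF = cos(φ) = Re(Z)/|Z| = 17.62/123.8 = 0.1423.
Step 5 — Type: Im(Z) = -122.5 ⇒ leading (phase φ = -81.8°).

PF = 0.1423 (leading, φ = -81.8°)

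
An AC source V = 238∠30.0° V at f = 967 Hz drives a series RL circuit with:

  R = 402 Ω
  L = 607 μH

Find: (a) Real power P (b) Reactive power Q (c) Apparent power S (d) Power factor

Step 1 — Angular frequency: ω = 2π·f = 2π·967 = 6076 rad/s.
Step 2 — Component impedances:
  R: Z = R = 402 Ω
  L: Z = jωL = j·6076·0.000607 = 0 + j3.688 Ω
Step 3 — Series combination: Z_total = R + L = 402 + j3.688 Ω = 402∠0.5° Ω.
Step 4 — Source phasor: V = 238∠30.0° V = 206.1 + j119 V.
Step 5 — Current: I = V / Z = 0.5154 + j0.2913 A = 0.592∠29.5° A.
Step 6 — Complex power: S = V·I* = 140.9 + j1.293 VA.
Step 7 — Real power: P = Re(S) = 140.9 W.
Step 8 — Reactive power: Q = Im(S) = 1.293 VAR.
Step 9 — Apparent power: |S| = 140.9 VA.
Step 10 — Power factor: PF = P/|S| = 1 (lagging).

(a) P = 140.9 W  (b) Q = 1.293 VAR  (c) S = 140.9 VA  (d) PF = 1 (lagging)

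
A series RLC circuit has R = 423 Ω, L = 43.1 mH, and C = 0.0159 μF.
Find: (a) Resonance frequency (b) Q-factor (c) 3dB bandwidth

Step 1 — Resonance condition Im(Z)=0 gives ω₀ = 1/√(LC).
Step 2 — ω₀ = 1/√(0.0431·1.59e-08) = 3.82e+04 rad/s.
Step 3 — f₀ = ω₀/(2π) = 6080 Hz.
Step 4 — Series Q: Q = ω₀L/R = 3.82e+04·0.0431/423 = 3.892.
Step 5 — 3dB bandwidth: Δω = ω₀/Q = 9814 rad/s; BW = Δω/(2π) = 1562 Hz.

(a) f₀ = 6080 Hz  (b) Q = 3.892  (c) BW = 1562 Hz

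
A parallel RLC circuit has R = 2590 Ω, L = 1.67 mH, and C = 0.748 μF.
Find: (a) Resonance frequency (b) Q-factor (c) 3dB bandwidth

Step 1 — Resonance: ω₀ = 1/√(LC) = 1/√(0.00167·7.48e-07) = 2.829e+04 rad/s.
Step 2 — f₀ = ω₀/(2π) = 4503 Hz.
Step 3 — Parallel Q: Q = R/(ω₀L) = 2590/(2.829e+04·0.00167) = 54.81.
Step 4 — Bandwidth: Δω = ω₀/Q = 516.2 rad/s; BW = Δω/(2π) = 82.15 Hz.

(a) f₀ = 4503 Hz  (b) Q = 54.81  (c) BW = 82.15 Hz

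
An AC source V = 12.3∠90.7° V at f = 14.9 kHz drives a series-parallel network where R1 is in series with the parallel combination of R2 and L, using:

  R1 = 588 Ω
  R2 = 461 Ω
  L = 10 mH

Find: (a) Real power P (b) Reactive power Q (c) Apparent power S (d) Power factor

Step 1 — Angular frequency: ω = 2π·f = 2π·1.49e+04 = 9.362e+04 rad/s.
Step 2 — Component impedances:
  R1: Z = R = 588 Ω
  R2: Z = R = 461 Ω
  L: Z = jωL = j·9.362e+04·0.01 = 0 + j936.2 Ω
Step 3 — Parallel branch: R2 || L = 1/(1/R2 + 1/L) = 371 + j182.7 Ω.
Step 4 — Series with R1: Z_total = R1 + (R2 || L) = 959 + j182.7 Ω = 976.3∠10.8° Ω.
Step 5 — Source phasor: V = 12.3∠90.7° V = -0.1503 + j12.3 V.
Step 6 — Current: I = V / Z = 0.002206 + j0.0124 A = 0.0126∠79.9° A.
Step 7 — Complex power: S = V·I* = 0.1522 + j0.029 VA.
Step 8 — Real power: P = Re(S) = 0.1522 W.
Step 9 — Reactive power: Q = Im(S) = 0.029 VAR.
Step 10 — Apparent power: |S| = 0.155 VA.
Step 11 — Power factor: PF = P/|S| = 0.9823 (lagging).

(a) P = 0.1522 W  (b) Q = 0.029 VAR  (c) S = 0.155 VA  (d) PF = 0.9823 (lagging)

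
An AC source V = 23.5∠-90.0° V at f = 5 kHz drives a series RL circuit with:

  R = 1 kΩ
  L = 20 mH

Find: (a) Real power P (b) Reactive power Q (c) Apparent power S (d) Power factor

Step 1 — Angular frequency: ω = 2π·f = 2π·5000 = 3.142e+04 rad/s.
Step 2 — Component impedances:
  R: Z = R = 1000 Ω
  L: Z = jωL = j·3.142e+04·0.02 = 0 + j628.3 Ω
Step 3 — Series combination: Z_total = R + L = 1000 + j628.3 Ω = 1181∠32.1° Ω.
Step 4 — Source phasor: V = 23.5∠-90.0° V = 0 - j23.5 V.
Step 5 — Current: I = V / Z = -0.01059 - j0.01685 A = 0.0199∠-122.1° A.
Step 6 — Complex power: S = V·I* = 0.3959 + j0.2488 VA.
Step 7 — Real power: P = Re(S) = 0.3959 W.
Step 8 — Reactive power: Q = Im(S) = 0.2488 VAR.
Step 9 — Apparent power: |S| = 0.4676 VA.
Step 10 — Power factor: PF = P/|S| = 0.8467 (lagging).

(a) P = 0.3959 W  (b) Q = 0.2488 VAR  (c) S = 0.4676 VA  (d) PF = 0.8467 (lagging)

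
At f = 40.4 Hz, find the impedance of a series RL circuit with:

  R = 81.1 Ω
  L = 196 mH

Step 1 — Angular frequency: ω = 2π·f = 2π·40.4 = 253.8 rad/s.
Step 2 — Component impedances:
  R: Z = R = 81.1 Ω
  L: Z = jωL = j·253.8·0.196 = 0 + j49.75 Ω
Step 3 — Series combination: Z_total = R + L = 81.1 + j49.75 Ω = 95.14∠31.5° Ω.

Z = 81.1 + j49.75 Ω = 95.14∠31.5° Ω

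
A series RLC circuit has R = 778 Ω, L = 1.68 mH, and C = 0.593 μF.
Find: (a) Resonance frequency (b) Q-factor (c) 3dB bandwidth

Step 1 — Resonance condition Im(Z)=0 gives ω₀ = 1/√(LC).
Step 2 — ω₀ = 1/√(0.00168·5.93e-07) = 3.168e+04 rad/s.
Step 3 — f₀ = ω₀/(2π) = 5042 Hz.
Step 4 — Series Q: Q = ω₀L/R = 3.168e+04·0.00168/778 = 0.06841.
Step 5 — 3dB bandwidth: Δω = ω₀/Q = 4.631e+05 rad/s; BW = Δω/(2π) = 7.37e+04 Hz.

(a) f₀ = 5042 Hz  (b) Q = 0.06841  (c) BW = 7.37e+04 Hz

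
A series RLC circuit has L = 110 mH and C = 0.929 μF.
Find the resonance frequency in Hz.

Step 1 — Resonance condition Im(Z)=0 gives ω₀ = 1/√(LC).
Step 2 — ω₀ = 1/√(0.11·9.29e-07) = 3128 rad/s.
Step 3 — f₀ = ω₀/(2π) = 497.9 Hz.

f₀ = 497.9 Hz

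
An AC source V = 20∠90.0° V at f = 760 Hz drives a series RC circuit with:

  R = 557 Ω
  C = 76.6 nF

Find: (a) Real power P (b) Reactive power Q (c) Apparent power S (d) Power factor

Step 1 — Angular frequency: ω = 2π·f = 2π·760 = 4775 rad/s.
Step 2 — Component impedances:
  R: Z = R = 557 Ω
  C: Z = 1/(jωC) = -j/(ω·C) = 0 - j2734 Ω
Step 3 — Series combination: Z_total = R + C = 557 - j2734 Ω = 2790∠-78.5° Ω.
Step 4 — Source phasor: V = 20∠90.0° V = 0 + j20 V.
Step 5 — Current: I = V / Z = -0.007024 + j0.001431 A = 0.007168∠168.5° A.
Step 6 — Complex power: S = V·I* = 0.02862 - j0.1405 VA.
Step 7 — Real power: P = Re(S) = 0.02862 W.
Step 8 — Reactive power: Q = Im(S) = -0.1405 VAR.
Step 9 — Apparent power: |S| = 0.1434 VA.
Step 10 — Power factor: PF = P/|S| = 0.1996 (leading).

(a) P = 0.02862 W  (b) Q = -0.1405 VAR  (c) S = 0.1434 VA  (d) PF = 0.1996 (leading)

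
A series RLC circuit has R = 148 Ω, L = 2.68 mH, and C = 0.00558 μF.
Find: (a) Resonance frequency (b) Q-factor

Step 1 — Resonance condition Im(Z)=0 gives ω₀ = 1/√(LC).
Step 2 — ω₀ = 1/√(0.00268·5.58e-09) = 2.586e+05 rad/s.
Step 3 — f₀ = ω₀/(2π) = 4.116e+04 Hz.
Step 4 — Series Q: Q = ω₀L/R = 2.586e+05·0.00268/148 = 4.683.

(a) f₀ = 4.116e+04 Hz  (b) Q = 4.683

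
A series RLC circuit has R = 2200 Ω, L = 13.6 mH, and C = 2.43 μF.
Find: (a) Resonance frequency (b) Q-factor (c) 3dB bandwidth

Step 1 — Resonance: ω₀ = 1/√(LC) = 1/√(0.0136·2.43e-06) = 5501 rad/s.
Step 2 — f₀ = ω₀/(2π) = 875.5 Hz.
Step 3 — Series Q: Q = ω₀L/R = 5501·0.0136/2200 = 0.03401.
Step 4 — Bandwidth: Δω = ω₀/Q = 1.618e+05 rad/s; BW = Δω/(2π) = 2.575e+04 Hz.

(a) f₀ = 875.5 Hz  (b) Q = 0.03401  (c) BW = 2.575e+04 Hz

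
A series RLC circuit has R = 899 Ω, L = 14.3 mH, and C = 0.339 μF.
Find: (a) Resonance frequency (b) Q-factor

Step 1 — Resonance condition Im(Z)=0 gives ω₀ = 1/√(LC).
Step 2 — ω₀ = 1/√(0.0143·3.39e-07) = 1.436e+04 rad/s.
Step 3 — f₀ = ω₀/(2π) = 2286 Hz.
Step 4 — Series Q: Q = ω₀L/R = 1.436e+04·0.0143/899 = 0.2285.

(a) f₀ = 2286 Hz  (b) Q = 0.2285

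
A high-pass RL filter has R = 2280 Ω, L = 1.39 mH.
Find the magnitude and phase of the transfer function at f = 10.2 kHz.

Step 1 — Angular frequency: ω = 2π·1.02e+04 = 6.409e+04 rad/s.
Step 2 — Transfer function: H(jω) = jωL/(R + jωL).
Step 3 — Numerator jωL = j·89.08; denominator R + jωL = 2280 + j89.08.
Step 4 — H = 0.001524 + j0.03901.
Step 5 — Magnitude: |H| = 0.03904 (-28.2 dB); phase: φ = 87.8°.

|H| = 0.03904 (-28.2 dB), φ = 87.8°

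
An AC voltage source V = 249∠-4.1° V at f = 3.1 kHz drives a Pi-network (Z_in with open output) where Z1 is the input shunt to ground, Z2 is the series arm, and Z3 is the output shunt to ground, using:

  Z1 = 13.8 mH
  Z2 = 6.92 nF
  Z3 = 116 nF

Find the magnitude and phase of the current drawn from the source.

Step 1 — Angular frequency: ω = 2π·f = 2π·3100 = 1.948e+04 rad/s.
Step 2 — Component impedances:
  Z1: Z = jωL = j·1.948e+04·0.0138 = 0 + j268.8 Ω
  Z2: Z = 1/(jωC) = -j/(ω·C) = 0 - j7419 Ω
  Z3: Z = 1/(jωC) = -j/(ω·C) = 0 - j442.6 Ω
Step 3 — With open output, the series arm Z2 and the output shunt Z3 appear in series to ground: Z2 + Z3 = 0 - j7862 Ω.
Step 4 — Parallel with input shunt Z1: Z_in = Z1 || (Z2 + Z3) = 0 + j278.3 Ω = 278.3∠90.0° Ω.
Step 5 — Source phasor: V = 249∠-4.1° V = 248.4 - j17.8 V.
Step 6 — Ohm's law: I = V / Z_total = (248.4 - j17.8) / (0 + j278.3) = -0.06397 - j0.8924 A.
Step 7 — Convert to polar: |I| = 0.8947 A, ∠I = -94.1°.

I = 0.8947∠-94.1° A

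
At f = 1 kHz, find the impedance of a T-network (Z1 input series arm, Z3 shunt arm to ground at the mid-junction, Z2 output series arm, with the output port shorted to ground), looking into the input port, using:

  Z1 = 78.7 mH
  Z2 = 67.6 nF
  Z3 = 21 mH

Step 1 — Angular frequency: ω = 2π·f = 2π·1000 = 6283 rad/s.
Step 2 — Component impedances:
  Z1: Z = jωL = j·6283·0.0787 = 0 + j494.5 Ω
  Z2: Z = 1/(jωC) = -j/(ω·C) = 0 - j2354 Ω
  Z3: Z = jωL = j·6283·0.021 = 0 + j131.9 Ω
Step 3 — With the output port shorted to ground, the output series arm Z2 runs from the junction to ground; the shunt arm Z3 also runs from the junction to ground. They appear in parallel: Z3 || Z2 = 0 + j139.8 Ω.
Step 4 — Series with input arm Z1: Z_in = Z1 + (Z3 || Z2) = 0 + j634.3 Ω = 634.3∠90.0° Ω.

Z = 0 + j634.3 Ω = 634.3∠90.0° Ω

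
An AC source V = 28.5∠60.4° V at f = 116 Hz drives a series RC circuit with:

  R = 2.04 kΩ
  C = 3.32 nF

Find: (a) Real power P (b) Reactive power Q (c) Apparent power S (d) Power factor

Step 1 — Angular frequency: ω = 2π·f = 2π·116 = 728.8 rad/s.
Step 2 — Component impedances:
  R: Z = R = 2040 Ω
  C: Z = 1/(jωC) = -j/(ω·C) = 0 - j4.133e+05 Ω
Step 3 — Series combination: Z_total = R + C = 2040 - j4.133e+05 Ω = 4.133e+05∠-89.7° Ω.
Step 4 — Source phasor: V = 28.5∠60.4° V = 14.08 + j24.78 V.
Step 5 — Current: I = V / Z = -5.979e-05 + j3.436e-05 A = 6.896e-05∠150.1° A.
Step 6 — Complex power: S = V·I* = 9.702e-06 - j0.001965 VA.
Step 7 — Real power: P = Re(S) = 9.702e-06 W.
Step 8 — Reactive power: Q = Im(S) = -0.001965 VAR.
Step 9 — Apparent power: |S| = 0.001965 VA.
Step 10 — Power factor: PF = P/|S| = 0.004936 (leading).

(a) P = 9.702e-06 W  (b) Q = -0.001965 VAR  (c) S = 0.001965 VA  (d) PF = 0.004936 (leading)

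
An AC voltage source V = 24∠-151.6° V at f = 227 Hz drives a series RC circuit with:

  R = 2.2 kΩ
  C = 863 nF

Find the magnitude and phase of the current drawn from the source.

Step 1 — Angular frequency: ω = 2π·f = 2π·227 = 1426 rad/s.
Step 2 — Component impedances:
  R: Z = R = 2200 Ω
  C: Z = 1/(jωC) = -j/(ω·C) = 0 - j812.4 Ω
Step 3 — Series combination: Z_total = R + C = 2200 - j812.4 Ω = 2345∠-20.3° Ω.
Step 4 — Source phasor: V = 24∠-151.6° V = -21.11 - j11.41 V.
Step 5 — Ohm's law: I = V / Z_total = (-21.11 - j11.41) / (2200 - j812.4) = -0.006758 - j0.007684 A.
Step 6 — Convert to polar: |I| = 0.01023 A, ∠I = -131.3°.

I = 0.01023∠-131.3° A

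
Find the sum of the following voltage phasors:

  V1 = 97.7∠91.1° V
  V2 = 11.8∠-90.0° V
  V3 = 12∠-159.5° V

Step 1 — Convert each phasor to rectangular form:
  V1 = 97.7·(cos(91.1°) + j·sin(91.1°)) = -1.876 + j97.68 V
  V2 = 11.8·(cos(-90.0°) + j·sin(-90.0°)) = 0 - j11.8 V
  V3 = 12·(cos(-159.5°) + j·sin(-159.5°)) = -11.24 - j4.202 V
Step 2 — Sum components: V_total = -13.12 + j81.68 V.
Step 3 — Convert to polar: |V_total| = 82.73 V, ∠V_total = 99.1°.

V_total = 82.73∠99.1° V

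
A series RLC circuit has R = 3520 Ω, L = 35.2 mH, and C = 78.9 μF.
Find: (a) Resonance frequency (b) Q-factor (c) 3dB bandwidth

Step 1 — Resonance condition Im(Z)=0 gives ω₀ = 1/√(LC).
Step 2 — ω₀ = 1/√(0.0352·7.89e-05) = 600.1 rad/s.
Step 3 — f₀ = ω₀/(2π) = 95.5 Hz.
Step 4 — Series Q: Q = ω₀L/R = 600.1·0.0352/3520 = 0.006001.
Step 5 — 3dB bandwidth: Δω = ω₀/Q = 1e+05 rad/s; BW = Δω/(2π) = 1.592e+04 Hz.

(a) f₀ = 95.5 Hz  (b) Q = 0.006001  (c) BW = 1.592e+04 Hz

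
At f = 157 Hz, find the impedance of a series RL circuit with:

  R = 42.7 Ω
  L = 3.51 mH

Step 1 — Angular frequency: ω = 2π·f = 2π·157 = 986.5 rad/s.
Step 2 — Component impedances:
  R: Z = R = 42.7 Ω
  L: Z = jωL = j·986.5·0.00351 = 0 + j3.462 Ω
Step 3 — Series combination: Z_total = R + L = 42.7 + j3.462 Ω = 42.84∠4.6° Ω.

Z = 42.7 + j3.462 Ω = 42.84∠4.6° Ω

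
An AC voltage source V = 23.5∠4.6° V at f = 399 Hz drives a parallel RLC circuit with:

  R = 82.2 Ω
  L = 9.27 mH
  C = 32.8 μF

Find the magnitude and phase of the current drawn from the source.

Step 1 — Angular frequency: ω = 2π·f = 2π·399 = 2507 rad/s.
Step 2 — Component impedances:
  R: Z = R = 82.2 Ω
  L: Z = jωL = j·2507·0.00927 = 0 + j23.24 Ω
  C: Z = 1/(jωC) = -j/(ω·C) = 0 - j12.16 Ω
Step 3 — Parallel combination: 1/Z_total = 1/R + 1/L + 1/C; Z_total = 7.222 - j23.27 Ω = 24.36∠-72.8° Ω.
Step 4 — Source phasor: V = 23.5∠4.6° V = 23.42 + j1.885 V.
Step 5 — Ohm's law: I = V / Z_total = (23.42 + j1.885) / (7.222 - j23.27) = 0.2111 + j0.9412 A.
Step 6 — Convert to polar: |I| = 0.9645 A, ∠I = 77.4°.

I = 0.9645∠77.4° A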